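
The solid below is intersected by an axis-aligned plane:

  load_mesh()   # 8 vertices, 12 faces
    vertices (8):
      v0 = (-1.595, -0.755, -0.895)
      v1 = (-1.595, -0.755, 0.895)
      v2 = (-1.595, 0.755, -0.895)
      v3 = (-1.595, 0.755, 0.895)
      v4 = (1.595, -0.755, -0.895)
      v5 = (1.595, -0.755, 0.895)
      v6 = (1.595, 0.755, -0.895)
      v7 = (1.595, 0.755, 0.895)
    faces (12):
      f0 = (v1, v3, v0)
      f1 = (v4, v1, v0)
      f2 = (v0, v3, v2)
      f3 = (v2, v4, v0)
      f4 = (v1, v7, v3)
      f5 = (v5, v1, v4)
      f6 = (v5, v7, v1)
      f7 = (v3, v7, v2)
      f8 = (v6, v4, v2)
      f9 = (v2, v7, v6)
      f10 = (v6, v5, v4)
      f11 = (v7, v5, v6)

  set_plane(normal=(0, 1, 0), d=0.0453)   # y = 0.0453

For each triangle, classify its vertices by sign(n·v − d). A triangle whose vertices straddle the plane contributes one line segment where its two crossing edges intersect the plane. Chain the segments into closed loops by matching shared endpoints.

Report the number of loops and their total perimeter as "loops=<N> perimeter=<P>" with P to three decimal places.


loops=1 perimeter=9.960

Straddling triangles (8 of 12):
  (v1,v3,v0) [-+-] → (-1.595, 0.0453, 0.895)–(-1.595, 0.0453, 0.0537)  len=0.8413
  (v0,v3,v2) [-++] → (-1.595, 0.0453, 0.0537)–(-1.595, 0.0453, -0.895)  len=0.9487
  (v2,v4,v0) [+--] → (-0.0957, 0.0453, -0.895)–(-1.595, 0.0453, -0.895)  len=1.4993
  (v1,v7,v3) [-++] → (0.0957, 0.0453, 0.895)–(-1.595, 0.0453, 0.895)  len=1.6907
  (v5,v7,v1) [-+-] → (1.595, 0.0453, 0.895)–(0.0957, 0.0453, 0.895)  len=1.4993
  (v6,v4,v2) [+-+] → (1.595, 0.0453, -0.895)–(-0.0957, 0.0453, -0.895)  len=1.6907
  (v6,v5,v4) [+--] → (1.595, 0.0453, -0.0537)–(1.595, 0.0453, -0.895)  len=0.8413
  (v7,v5,v6) [+-+] → (1.595, 0.0453, 0.895)–(1.595, 0.0453, -0.0537)  len=0.9487

Chained into 1 loop(s):
  loop 1: 8 segments, perimeter = 9.9600
Total perimeter = 9.960


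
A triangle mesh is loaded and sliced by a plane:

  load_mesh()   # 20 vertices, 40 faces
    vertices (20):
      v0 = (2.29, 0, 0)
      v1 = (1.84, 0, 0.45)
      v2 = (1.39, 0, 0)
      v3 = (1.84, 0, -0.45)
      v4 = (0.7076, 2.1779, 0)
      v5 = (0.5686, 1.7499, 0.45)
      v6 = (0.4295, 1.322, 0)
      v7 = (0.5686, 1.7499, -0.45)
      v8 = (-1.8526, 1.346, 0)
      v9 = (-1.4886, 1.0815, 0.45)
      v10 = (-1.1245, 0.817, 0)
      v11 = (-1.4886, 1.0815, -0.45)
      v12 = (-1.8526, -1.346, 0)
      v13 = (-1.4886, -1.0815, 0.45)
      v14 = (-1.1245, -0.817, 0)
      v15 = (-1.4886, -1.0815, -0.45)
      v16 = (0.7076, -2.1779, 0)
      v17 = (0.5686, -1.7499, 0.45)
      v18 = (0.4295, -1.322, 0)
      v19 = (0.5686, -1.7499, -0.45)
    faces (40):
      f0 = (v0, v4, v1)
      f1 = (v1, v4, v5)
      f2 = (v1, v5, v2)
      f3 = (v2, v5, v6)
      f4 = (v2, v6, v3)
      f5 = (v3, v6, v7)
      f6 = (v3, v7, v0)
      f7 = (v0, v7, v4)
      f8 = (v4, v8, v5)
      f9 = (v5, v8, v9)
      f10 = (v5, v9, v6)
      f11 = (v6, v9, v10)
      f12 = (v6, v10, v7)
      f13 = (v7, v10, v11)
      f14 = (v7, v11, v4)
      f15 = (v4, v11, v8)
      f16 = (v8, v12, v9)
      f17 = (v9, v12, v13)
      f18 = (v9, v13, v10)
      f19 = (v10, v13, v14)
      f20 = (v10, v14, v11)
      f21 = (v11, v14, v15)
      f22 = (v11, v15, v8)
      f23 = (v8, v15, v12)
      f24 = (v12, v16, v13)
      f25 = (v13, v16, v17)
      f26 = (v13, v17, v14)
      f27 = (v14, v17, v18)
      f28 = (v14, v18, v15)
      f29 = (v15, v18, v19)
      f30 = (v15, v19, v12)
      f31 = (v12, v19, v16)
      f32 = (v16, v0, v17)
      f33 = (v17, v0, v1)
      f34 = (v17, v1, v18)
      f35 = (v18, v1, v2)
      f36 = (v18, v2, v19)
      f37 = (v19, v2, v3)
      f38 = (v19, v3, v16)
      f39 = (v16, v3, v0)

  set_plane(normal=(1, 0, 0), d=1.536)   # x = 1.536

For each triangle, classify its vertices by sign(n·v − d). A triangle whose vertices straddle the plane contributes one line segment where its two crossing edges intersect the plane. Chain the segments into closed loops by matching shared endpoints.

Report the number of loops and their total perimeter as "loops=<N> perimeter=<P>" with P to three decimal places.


Straddling triangles (14 of 40):
  (v0,v4,v1) [+-+] → (1.536, 1.03775, 0)–(1.536, 0.584671, 0.329195)  len=0.5600
  (v1,v4,v5) [+--] → (1.536, 0.584671, 0.329195)–(1.536, 0.418412, 0.45)  len=0.2055
  (v1,v5,v2) [+--] → (1.536, 0.418412, 0.45)–(1.536, 0, 0.146)  len=0.5172
  (v2,v6,v3) [--+] → (1.536, 0.284926, -0.353013)–(1.536, 0, -0.146)  len=0.3522
  (v3,v6,v7) [+--] → (1.536, 0.284926, -0.353013)–(1.536, 0.418412, -0.45)  len=0.1650
  (v3,v7,v0) [+-+] → (1.536, 0.418412, -0.45)–(1.536, 0.766483, -0.197107)  len=0.4302
  (v0,v7,v4) [+--] → (1.536, 0.766483, -0.197107)–(1.536, 1.03775, 0)  len=0.3353
  (v16,v0,v17) [-+-] → (1.536, -1.03775, 0)–(1.536, -0.766483, 0.197107)  len=0.3353
  (v17,v0,v1) [-++] → (1.536, -0.766483, 0.197107)–(1.536, -0.418412, 0.45)  len=0.4302
  (v17,v1,v18) [-+-] → (1.536, -0.418412, 0.45)–(1.536, -0.284926, 0.353013)  len=0.1650
  (v18,v1,v2) [-+-] → (1.536, -0.284926, 0.353013)–(1.536, 0, 0.146)  len=0.3522
  (v19,v2,v3) [--+] → (1.536, 0, -0.146)–(1.536, -0.418412, -0.45)  len=0.5172
  (v19,v3,v16) [-+-] → (1.536, -0.418412, -0.45)–(1.536, -0.584671, -0.329195)  len=0.2055
  (v16,v3,v0) [-++] → (1.536, -0.584671, -0.329195)–(1.536, -1.03775, 0)  len=0.5600

Chained into 1 loop(s):
  loop 1: 14 segments, perimeter = 5.1310
Total perimeter = 5.131

loops=1 perimeter=5.131


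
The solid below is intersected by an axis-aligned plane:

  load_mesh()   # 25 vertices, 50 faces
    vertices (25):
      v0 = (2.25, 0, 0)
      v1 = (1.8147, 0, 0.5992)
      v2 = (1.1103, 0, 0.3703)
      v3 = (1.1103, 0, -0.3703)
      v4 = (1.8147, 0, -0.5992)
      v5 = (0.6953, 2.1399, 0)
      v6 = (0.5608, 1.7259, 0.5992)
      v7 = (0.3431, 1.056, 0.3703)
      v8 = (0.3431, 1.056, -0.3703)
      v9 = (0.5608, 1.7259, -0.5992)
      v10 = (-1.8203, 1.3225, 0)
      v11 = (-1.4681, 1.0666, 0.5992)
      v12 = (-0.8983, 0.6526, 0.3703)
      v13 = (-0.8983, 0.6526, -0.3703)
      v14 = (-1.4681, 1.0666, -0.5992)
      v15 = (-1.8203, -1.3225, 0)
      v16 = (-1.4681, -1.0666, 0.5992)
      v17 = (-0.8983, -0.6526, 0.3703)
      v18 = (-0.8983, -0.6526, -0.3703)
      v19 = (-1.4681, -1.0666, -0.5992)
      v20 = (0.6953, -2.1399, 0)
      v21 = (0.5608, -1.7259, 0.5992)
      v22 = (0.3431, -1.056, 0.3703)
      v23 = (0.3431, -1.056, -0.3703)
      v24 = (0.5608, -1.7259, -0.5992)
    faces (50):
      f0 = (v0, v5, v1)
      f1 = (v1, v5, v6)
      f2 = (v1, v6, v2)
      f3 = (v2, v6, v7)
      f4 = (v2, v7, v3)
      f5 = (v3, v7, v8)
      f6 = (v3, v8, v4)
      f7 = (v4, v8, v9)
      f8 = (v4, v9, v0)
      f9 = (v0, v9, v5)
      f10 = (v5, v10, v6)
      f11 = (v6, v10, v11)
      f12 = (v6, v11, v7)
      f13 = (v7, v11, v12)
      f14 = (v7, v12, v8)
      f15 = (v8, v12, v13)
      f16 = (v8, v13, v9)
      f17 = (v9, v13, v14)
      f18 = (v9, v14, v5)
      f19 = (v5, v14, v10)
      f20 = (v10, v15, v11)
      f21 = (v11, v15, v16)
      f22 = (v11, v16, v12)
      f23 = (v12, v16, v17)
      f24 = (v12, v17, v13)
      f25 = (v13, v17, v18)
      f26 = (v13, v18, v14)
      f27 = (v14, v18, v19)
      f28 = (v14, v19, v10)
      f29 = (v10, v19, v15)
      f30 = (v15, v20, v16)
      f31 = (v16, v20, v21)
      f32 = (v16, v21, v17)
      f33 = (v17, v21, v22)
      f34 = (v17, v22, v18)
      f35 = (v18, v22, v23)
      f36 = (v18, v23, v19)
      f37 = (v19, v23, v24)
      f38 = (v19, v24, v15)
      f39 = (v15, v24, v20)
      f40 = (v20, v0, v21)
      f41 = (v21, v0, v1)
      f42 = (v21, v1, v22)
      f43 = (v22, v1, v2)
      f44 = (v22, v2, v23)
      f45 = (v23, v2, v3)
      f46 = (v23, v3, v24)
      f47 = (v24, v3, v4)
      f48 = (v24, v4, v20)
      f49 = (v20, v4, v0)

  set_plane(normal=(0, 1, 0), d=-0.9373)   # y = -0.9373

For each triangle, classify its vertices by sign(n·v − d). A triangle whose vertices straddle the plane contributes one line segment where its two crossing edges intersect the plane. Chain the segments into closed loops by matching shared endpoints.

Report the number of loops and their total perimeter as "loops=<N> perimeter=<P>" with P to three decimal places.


Straddling triangles (22 of 50):
  (v10,v15,v11) [+-+] → (-1.8203, -0.9373, 0)–(-1.76351, -0.9373, 0.0966104)  len=0.1121
  (v11,v15,v16) [+--] → (-1.76351, -0.9373, 0.0966104)–(-1.4681, -0.9373, 0.5992)  len=0.5830
  (v11,v16,v12) [+-+] → (-1.4681, -0.9373, 0.5992)–(-1.42525, -0.9373, 0.581985)  len=0.0462
  (v12,v16,v17) [+-+] → (-1.42525, -0.9373, 0.581985)–(-1.29014, -0.9373, 0.52771)  len=0.1456
  (v14,v18,v19) [++-] → (-1.29014, -0.9373, -0.52771)–(-1.4681, -0.9373, -0.5992)  len=0.1918
  (v14,v19,v10) [+-+] → (-1.4681, -0.9373, -0.5992)–(-1.48716, -0.9373, -0.566771)  len=0.0376
  (v10,v19,v15) [+--] → (-1.48716, -0.9373, -0.566771)–(-1.8203, -0.9373, 0)  len=0.6574
  (v16,v21,v17) [--+] → (-0.511264, -0.9373, 0.431017)–(-1.29014, -0.9373, 0.52771)  len=0.7849
  (v17,v21,v22) [+--] → (-0.511264, -0.9373, 0.431017)–(-0.0221806, -0.9373, 0.3703)  len=0.4928
  (v17,v22,v18) [+-+] → (-0.0221806, -0.9373, 0.3703)–(-0.0221806, -0.9373, 0.152379)  len=0.2179
  (v18,v22,v23) [+--] → (-0.0221806, -0.9373, 0.152379)–(-0.0221806, -0.9373, -0.3703)  len=0.5227
  (v18,v23,v19) [+--] → (-0.0221806, -0.9373, -0.3703)–(-1.29014, -0.9373, -0.52771)  len=1.2777
  (v20,v0,v21) [-+-] → (1.56902, -0.9373, 0)–(1.33263, -0.9373, 0.325413)  len=0.4022
  (v21,v0,v1) [-++] → (1.33263, -0.9373, 0.325413)–(1.13373, -0.9373, 0.5992)  len=0.3384
  (v21,v1,v22) [-+-] → (1.13373, -0.9373, 0.5992)–(0.508516, -0.9373, 0.39603)  len=0.6574
  (v22,v1,v2) [-++] → (0.508516, -0.9373, 0.39603)–(0.429337, -0.9373, 0.3703)  len=0.0833
  (v22,v2,v23) [-+-] → (0.429337, -0.9373, 0.3703)–(0.429337, -0.9373, -0.287053)  len=0.6574
  (v23,v2,v3) [-++] → (0.429337, -0.9373, -0.287053)–(0.429337, -0.9373, -0.3703)  len=0.0832
  (v23,v3,v24) [-+-] → (0.429337, -0.9373, -0.3703)–(0.811878, -0.9373, -0.494611)  len=0.4022
  (v24,v3,v4) [-++] → (0.811878, -0.9373, -0.494611)–(1.13373, -0.9373, -0.5992)  len=0.3384
  (v24,v4,v20) [-+-] → (1.13373, -0.9373, -0.5992)–(1.32439, -0.9373, -0.336744)  len=0.3244
  (v20,v4,v0) [-++] → (1.32439, -0.9373, -0.336744)–(1.56902, -0.9373, 0)  len=0.4162

Chained into 2 loop(s):
  loop 1: 12 segments, perimeter = 5.0696
  loop 2: 10 segments, perimeter = 3.7031
Total perimeter = 8.773

loops=2 perimeter=8.773


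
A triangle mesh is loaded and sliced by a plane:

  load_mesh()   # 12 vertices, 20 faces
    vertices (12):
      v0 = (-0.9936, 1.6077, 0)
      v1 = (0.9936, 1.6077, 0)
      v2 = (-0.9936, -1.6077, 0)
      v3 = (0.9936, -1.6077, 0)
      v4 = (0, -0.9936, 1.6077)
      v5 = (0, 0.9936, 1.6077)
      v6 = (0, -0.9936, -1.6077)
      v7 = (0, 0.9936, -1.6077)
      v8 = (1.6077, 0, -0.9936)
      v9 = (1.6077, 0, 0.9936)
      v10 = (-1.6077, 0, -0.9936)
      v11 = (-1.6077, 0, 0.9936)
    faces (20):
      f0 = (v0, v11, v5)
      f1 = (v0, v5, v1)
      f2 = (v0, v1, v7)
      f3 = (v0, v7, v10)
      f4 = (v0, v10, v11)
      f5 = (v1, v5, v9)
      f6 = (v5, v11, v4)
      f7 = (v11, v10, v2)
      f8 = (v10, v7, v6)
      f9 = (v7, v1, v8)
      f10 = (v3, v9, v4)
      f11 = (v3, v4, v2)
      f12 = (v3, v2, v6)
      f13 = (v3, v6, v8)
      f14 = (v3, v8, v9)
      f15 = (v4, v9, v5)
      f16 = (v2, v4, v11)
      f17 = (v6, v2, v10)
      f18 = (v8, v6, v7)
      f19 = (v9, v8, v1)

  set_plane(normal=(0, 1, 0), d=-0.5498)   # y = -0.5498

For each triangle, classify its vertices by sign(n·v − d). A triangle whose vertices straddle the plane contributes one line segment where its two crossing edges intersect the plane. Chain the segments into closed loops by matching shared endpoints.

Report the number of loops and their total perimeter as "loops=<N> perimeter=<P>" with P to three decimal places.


Straddling triangles (10 of 20):
  (v5,v11,v4) [++-] → (-0.718093, -0.5498, 1.33341)–(0, -0.5498, 1.6077)  len=0.7687
  (v11,v10,v2) [++-] → (-1.39769, -0.5498, -0.653809)–(-1.39769, -0.5498, 0.653809)  len=1.3076
  (v10,v7,v6) [++-] → (0, -0.5498, -1.6077)–(-0.718093, -0.5498, -1.33341)  len=0.7687
  (v3,v9,v4) [-+-] → (1.39769, -0.5498, 0.653809)–(0.718093, -0.5498, 1.33341)  len=0.9611
  (v3,v6,v8) [--+] → (0.718093, -0.5498, -1.33341)–(1.39769, -0.5498, -0.653809)  len=0.9611
  (v3,v8,v9) [-++] → (1.39769, -0.5498, -0.653809)–(1.39769, -0.5498, 0.653809)  len=1.3076
  (v4,v9,v5) [-++] → (0.718093, -0.5498, 1.33341)–(0, -0.5498, 1.6077)  len=0.7687
  (v2,v4,v11) [--+] → (-0.718093, -0.5498, 1.33341)–(-1.39769, -0.5498, 0.653809)  len=0.9611
  (v6,v2,v10) [--+] → (-1.39769, -0.5498, -0.653809)–(-0.718093, -0.5498, -1.33341)  len=0.9611
  (v8,v6,v7) [+-+] → (0.718093, -0.5498, -1.33341)–(0, -0.5498, -1.6077)  len=0.7687

Chained into 1 loop(s):
  loop 1: 10 segments, perimeter = 9.5344
Total perimeter = 9.534

loops=1 perimeter=9.534


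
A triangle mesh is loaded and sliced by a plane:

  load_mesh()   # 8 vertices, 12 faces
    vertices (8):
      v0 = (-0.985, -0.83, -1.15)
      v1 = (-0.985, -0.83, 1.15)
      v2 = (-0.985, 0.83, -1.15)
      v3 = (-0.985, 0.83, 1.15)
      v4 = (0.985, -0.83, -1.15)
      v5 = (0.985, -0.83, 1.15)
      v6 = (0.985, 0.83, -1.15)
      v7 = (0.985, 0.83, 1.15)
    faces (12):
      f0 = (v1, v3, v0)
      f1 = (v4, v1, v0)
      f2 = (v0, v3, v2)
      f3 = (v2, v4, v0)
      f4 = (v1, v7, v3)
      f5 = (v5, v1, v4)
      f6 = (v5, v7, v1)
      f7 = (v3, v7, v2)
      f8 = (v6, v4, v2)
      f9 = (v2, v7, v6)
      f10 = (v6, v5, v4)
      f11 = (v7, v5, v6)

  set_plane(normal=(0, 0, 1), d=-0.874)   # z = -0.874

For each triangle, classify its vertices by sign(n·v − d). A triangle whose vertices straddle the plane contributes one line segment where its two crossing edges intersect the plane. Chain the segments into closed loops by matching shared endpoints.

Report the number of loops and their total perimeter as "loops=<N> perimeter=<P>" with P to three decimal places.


loops=1 perimeter=7.260

Straddling triangles (8 of 12):
  (v1,v3,v0) [++-] → (-0.985, -0.6308, -0.874)–(-0.985, -0.83, -0.874)  len=0.1992
  (v4,v1,v0) [-+-] → (0.7486, -0.83, -0.874)–(-0.985, -0.83, -0.874)  len=1.7336
  (v0,v3,v2) [-+-] → (-0.985, -0.6308, -0.874)–(-0.985, 0.83, -0.874)  len=1.4608
  (v5,v1,v4) [++-] → (0.7486, -0.83, -0.874)–(0.985, -0.83, -0.874)  len=0.2364
  (v3,v7,v2) [++-] → (-0.7486, 0.83, -0.874)–(-0.985, 0.83, -0.874)  len=0.2364
  (v2,v7,v6) [-+-] → (-0.7486, 0.83, -0.874)–(0.985, 0.83, -0.874)  len=1.7336
  (v6,v5,v4) [-+-] → (0.985, 0.6308, -0.874)–(0.985, -0.83, -0.874)  len=1.4608
  (v7,v5,v6) [++-] → (0.985, 0.6308, -0.874)–(0.985, 0.83, -0.874)  len=0.1992

Chained into 1 loop(s):
  loop 1: 8 segments, perimeter = 7.2600
Total perimeter = 7.260


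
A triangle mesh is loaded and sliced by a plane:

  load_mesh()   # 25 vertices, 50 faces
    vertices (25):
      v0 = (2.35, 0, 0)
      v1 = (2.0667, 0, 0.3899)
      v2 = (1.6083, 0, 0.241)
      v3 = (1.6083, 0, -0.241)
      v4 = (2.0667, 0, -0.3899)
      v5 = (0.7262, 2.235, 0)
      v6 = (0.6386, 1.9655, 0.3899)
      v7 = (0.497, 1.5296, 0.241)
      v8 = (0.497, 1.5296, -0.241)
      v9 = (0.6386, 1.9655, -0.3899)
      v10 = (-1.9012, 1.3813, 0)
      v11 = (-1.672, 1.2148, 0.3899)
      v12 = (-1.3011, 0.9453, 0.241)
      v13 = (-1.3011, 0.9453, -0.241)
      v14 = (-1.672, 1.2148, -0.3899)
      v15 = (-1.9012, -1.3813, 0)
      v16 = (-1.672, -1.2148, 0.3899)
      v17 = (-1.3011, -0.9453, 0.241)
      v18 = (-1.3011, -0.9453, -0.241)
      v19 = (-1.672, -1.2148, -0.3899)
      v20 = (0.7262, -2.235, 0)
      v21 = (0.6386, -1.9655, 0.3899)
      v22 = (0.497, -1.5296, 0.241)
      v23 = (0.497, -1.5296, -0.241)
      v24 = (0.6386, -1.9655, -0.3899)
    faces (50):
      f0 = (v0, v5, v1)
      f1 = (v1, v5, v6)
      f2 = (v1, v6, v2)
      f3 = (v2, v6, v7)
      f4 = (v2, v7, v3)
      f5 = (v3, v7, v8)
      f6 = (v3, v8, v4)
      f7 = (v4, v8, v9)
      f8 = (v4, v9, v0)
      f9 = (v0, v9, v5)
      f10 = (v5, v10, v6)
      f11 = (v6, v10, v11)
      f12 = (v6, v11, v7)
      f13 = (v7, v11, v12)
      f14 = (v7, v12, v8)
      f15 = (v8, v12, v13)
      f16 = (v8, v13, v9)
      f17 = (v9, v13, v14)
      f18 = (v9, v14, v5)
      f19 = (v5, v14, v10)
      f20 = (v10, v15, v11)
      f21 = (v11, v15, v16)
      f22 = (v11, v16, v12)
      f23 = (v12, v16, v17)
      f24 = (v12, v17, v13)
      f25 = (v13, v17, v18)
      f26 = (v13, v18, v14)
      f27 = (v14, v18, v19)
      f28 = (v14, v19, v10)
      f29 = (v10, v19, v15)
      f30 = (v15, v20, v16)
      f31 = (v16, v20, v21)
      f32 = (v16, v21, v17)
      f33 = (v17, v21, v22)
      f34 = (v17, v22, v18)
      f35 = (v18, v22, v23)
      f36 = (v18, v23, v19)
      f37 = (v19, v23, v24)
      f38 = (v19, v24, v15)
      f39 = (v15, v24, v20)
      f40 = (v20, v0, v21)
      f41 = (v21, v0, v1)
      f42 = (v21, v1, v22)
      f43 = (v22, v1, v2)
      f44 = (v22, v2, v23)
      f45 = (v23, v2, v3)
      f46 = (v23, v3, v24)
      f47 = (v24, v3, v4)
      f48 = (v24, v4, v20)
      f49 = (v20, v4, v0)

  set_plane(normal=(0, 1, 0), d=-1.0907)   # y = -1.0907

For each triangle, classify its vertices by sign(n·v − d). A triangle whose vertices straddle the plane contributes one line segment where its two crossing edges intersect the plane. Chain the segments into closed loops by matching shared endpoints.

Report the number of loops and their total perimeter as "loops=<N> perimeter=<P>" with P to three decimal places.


loops=2 perimeter=5.469

Straddling triangles (22 of 50):
  (v10,v15,v11) [+-+] → (-1.9012, -1.0907, 0)–(-1.87554, -1.0907, 0.0436443)  len=0.0506
  (v11,v15,v16) [+--] → (-1.87554, -1.0907, 0.0436443)–(-1.672, -1.0907, 0.3899)  len=0.4017
  (v11,v16,v12) [+-+] → (-1.672, -1.0907, 0.3899)–(-1.65069, -1.0907, 0.381346)  len=0.0230
  (v12,v16,v17) [+-+] → (-1.65069, -1.0907, 0.381346)–(-1.50121, -1.0907, 0.321334)  len=0.1611
  (v14,v18,v19) [++-] → (-1.50121, -1.0907, -0.321334)–(-1.672, -1.0907, -0.3899)  len=0.1840
  (v14,v19,v10) [+-+] → (-1.672, -1.0907, -0.3899)–(-1.68296, -1.0907, -0.371262)  len=0.0216
  (v10,v19,v15) [+--] → (-1.68296, -1.0907, -0.371262)–(-1.9012, -1.0907, 0)  len=0.4307
  (v16,v21,v17) [--+] → (-1.02465, -1.0907, 0.262221)–(-1.50121, -1.0907, 0.321334)  len=0.4802
  (v17,v21,v22) [+--] → (-1.02465, -1.0907, 0.262221)–(-0.853652, -1.0907, 0.241)  len=0.1723
  (v17,v22,v18) [+-+] → (-0.853652, -1.0907, 0.241)–(-0.853652, -1.0907, -0.121057)  len=0.3621
  (v18,v22,v23) [+--] → (-0.853652, -1.0907, -0.121057)–(-0.853652, -1.0907, -0.241)  len=0.1199
  (v18,v23,v19) [+--] → (-0.853652, -1.0907, -0.241)–(-1.50121, -1.0907, -0.321334)  len=0.6525
  (v20,v0,v21) [-+-] → (1.55757, -1.0907, 0)–(1.40031, -1.0907, 0.216364)  len=0.2675
  (v21,v0,v1) [-++] → (1.40031, -1.0907, 0.216364)–(1.27422, -1.0907, 0.3899)  len=0.2145
  (v21,v1,v22) [-+-] → (1.27422, -1.0907, 0.3899)–(0.947406, -1.0907, 0.283725)  len=0.3436
  (v22,v1,v2) [-++] → (0.947406, -1.0907, 0.283725)–(0.815874, -1.0907, 0.241)  len=0.1383
  (v22,v2,v23) [-+-] → (0.815874, -1.0907, 0.241)–(0.815874, -1.0907, -0.102696)  len=0.3437
  (v23,v2,v3) [-++] → (0.815874, -1.0907, -0.102696)–(0.815874, -1.0907, -0.241)  len=0.1383
  (v23,v3,v24) [-+-] → (0.815874, -1.0907, -0.241)–(1.07019, -1.0907, -0.323628)  len=0.2674
  (v24,v3,v4) [-++] → (1.07019, -1.0907, -0.323628)–(1.27422, -1.0907, -0.3899)  len=0.2145
  (v24,v4,v20) [-+-] → (1.27422, -1.0907, -0.3899)–(1.41252, -1.0907, -0.199625)  len=0.2352
  (v20,v4,v0) [-++] → (1.41252, -1.0907, -0.199625)–(1.55757, -1.0907, 0)  len=0.2468

Chained into 2 loop(s):
  loop 1: 12 segments, perimeter = 3.0597
  loop 2: 10 segments, perimeter = 2.4098
Total perimeter = 5.469


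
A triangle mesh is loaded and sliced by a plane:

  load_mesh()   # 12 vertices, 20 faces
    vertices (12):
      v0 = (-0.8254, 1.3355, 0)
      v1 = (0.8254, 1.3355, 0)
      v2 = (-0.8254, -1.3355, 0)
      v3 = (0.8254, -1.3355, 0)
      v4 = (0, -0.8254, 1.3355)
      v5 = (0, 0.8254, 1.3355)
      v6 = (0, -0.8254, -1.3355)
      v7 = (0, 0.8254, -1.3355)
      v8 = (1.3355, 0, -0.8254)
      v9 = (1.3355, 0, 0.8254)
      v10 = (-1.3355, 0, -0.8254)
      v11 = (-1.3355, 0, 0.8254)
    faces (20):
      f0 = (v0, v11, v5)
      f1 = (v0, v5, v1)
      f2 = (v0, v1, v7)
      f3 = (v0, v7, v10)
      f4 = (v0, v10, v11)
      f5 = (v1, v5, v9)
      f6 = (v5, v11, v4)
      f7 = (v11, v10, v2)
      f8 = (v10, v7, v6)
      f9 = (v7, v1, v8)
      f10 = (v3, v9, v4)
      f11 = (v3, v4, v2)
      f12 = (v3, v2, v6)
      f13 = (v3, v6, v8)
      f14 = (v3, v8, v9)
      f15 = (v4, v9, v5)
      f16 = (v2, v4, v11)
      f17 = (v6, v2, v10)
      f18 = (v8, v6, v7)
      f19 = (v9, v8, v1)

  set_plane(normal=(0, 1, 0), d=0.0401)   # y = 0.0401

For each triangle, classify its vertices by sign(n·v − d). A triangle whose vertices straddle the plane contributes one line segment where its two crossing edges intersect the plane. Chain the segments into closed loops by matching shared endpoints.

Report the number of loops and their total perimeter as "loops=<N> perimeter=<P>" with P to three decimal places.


loops=1 perimeter=8.923

Straddling triangles (10 of 20):
  (v0,v11,v5) [+-+] → (-1.32018, 0.0401, 0.800616)–(-1.27062, 0.0401, 0.850182)  len=0.0701
  (v0,v7,v10) [++-] → (-1.27062, 0.0401, -0.850182)–(-1.32018, 0.0401, -0.800616)  len=0.0701
  (v0,v10,v11) [+--] → (-1.32018, 0.0401, -0.800616)–(-1.32018, 0.0401, 0.800616)  len=1.6012
  (v1,v5,v9) [++-] → (1.27062, 0.0401, 0.850182)–(1.32018, 0.0401, 0.800616)  len=0.0701
  (v5,v11,v4) [+--] → (-1.27062, 0.0401, 0.850182)–(0, 0.0401, 1.3355)  len=1.3601
  (v10,v7,v6) [-+-] → (-1.27062, 0.0401, -0.850182)–(0, 0.0401, -1.3355)  len=1.3601
  (v7,v1,v8) [++-] → (1.32018, 0.0401, -0.800616)–(1.27062, 0.0401, -0.850182)  len=0.0701
  (v4,v9,v5) [--+] → (1.27062, 0.0401, 0.850182)–(0, 0.0401, 1.3355)  len=1.3601
  (v8,v6,v7) [--+] → (0, 0.0401, -1.3355)–(1.27062, 0.0401, -0.850182)  len=1.3601
  (v9,v8,v1) [--+] → (1.32018, 0.0401, -0.800616)–(1.32018, 0.0401, 0.800616)  len=1.6012

Chained into 1 loop(s):
  loop 1: 10 segments, perimeter = 8.9234
Total perimeter = 8.923


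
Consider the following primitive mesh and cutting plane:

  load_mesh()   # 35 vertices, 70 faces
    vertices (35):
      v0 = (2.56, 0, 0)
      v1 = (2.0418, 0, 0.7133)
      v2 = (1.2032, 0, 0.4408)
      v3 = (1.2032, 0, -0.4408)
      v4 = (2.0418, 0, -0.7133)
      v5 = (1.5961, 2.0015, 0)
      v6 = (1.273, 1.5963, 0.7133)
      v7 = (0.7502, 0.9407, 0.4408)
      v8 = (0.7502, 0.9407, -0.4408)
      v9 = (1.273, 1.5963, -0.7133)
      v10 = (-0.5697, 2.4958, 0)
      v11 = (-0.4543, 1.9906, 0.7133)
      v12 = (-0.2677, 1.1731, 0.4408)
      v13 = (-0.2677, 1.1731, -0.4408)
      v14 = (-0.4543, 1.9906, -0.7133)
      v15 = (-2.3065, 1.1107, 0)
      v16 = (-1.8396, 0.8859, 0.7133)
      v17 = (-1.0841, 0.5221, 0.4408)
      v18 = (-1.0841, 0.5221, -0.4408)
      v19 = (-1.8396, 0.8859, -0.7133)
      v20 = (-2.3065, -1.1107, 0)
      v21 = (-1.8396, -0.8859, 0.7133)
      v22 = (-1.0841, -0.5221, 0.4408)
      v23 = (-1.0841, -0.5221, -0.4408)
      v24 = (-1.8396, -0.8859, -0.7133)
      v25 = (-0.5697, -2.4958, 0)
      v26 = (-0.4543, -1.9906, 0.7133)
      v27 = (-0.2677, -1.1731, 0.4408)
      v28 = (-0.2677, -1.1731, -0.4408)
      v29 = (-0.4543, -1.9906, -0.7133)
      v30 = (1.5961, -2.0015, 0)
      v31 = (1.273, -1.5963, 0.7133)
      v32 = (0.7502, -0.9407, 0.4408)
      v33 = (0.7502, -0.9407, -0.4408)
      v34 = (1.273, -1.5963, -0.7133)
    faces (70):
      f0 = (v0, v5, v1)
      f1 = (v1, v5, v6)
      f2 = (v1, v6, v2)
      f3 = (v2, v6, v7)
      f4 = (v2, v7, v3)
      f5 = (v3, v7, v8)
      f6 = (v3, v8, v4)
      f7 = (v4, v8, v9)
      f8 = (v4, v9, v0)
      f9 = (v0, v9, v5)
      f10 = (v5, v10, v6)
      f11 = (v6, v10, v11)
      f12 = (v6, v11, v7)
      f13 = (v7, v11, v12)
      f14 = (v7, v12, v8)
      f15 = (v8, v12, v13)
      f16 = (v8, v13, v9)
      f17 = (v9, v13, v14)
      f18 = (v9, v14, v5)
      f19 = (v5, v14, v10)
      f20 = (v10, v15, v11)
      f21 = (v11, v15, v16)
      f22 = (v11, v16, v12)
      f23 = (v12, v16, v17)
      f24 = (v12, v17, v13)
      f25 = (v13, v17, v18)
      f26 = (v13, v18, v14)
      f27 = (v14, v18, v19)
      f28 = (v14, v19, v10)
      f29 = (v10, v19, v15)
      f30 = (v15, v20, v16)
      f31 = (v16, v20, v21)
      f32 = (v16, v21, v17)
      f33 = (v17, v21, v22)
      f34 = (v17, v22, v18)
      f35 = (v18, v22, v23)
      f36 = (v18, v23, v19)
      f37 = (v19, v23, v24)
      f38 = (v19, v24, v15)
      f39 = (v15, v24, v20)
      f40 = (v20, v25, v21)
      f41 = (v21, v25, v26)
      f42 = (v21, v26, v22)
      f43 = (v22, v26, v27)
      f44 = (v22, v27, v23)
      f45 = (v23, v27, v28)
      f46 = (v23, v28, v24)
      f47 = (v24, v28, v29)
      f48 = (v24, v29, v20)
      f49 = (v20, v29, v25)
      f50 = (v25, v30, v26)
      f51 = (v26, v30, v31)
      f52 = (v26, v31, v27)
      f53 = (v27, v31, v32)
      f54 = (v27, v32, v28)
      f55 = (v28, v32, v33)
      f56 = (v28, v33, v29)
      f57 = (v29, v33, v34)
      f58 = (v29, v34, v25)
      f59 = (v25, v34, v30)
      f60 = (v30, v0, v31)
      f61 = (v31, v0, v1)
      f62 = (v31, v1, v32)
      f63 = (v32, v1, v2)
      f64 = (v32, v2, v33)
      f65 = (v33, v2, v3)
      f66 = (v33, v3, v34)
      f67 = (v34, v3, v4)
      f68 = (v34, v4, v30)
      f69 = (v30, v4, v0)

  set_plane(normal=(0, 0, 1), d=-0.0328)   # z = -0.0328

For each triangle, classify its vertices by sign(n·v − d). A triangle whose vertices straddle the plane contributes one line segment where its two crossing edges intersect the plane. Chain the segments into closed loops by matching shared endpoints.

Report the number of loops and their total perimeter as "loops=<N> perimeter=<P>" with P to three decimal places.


loops=2 perimeter=22.715

Straddling triangles (28 of 70):
  (v2,v7,v3) [++-] → (0.993554, 0.435351, -0.0328)–(1.2032, 0, -0.0328)  len=0.4832
  (v3,v7,v8) [-+-] → (0.993554, 0.435351, -0.0328)–(0.7502, 0.9407, -0.0328)  len=0.5609
  (v4,v9,v0) [--+] → (2.50082, 0.0734034, -0.0328)–(2.53617, 0, -0.0328)  len=0.0815
  (v0,v9,v5) [+-+] → (2.50082, 0.0734034, -0.0328)–(1.58124, 1.98287, -0.0328)  len=2.1194
  (v7,v12,v8) [++-] → (0.279121, 1.04825, -0.0328)–(0.7502, 0.9407, -0.0328)  len=0.4832
  (v8,v12,v13) [-+-] → (0.279121, 1.04825, -0.0328)–(-0.2677, 1.1731, -0.0328)  len=0.5609
  (v9,v14,v5) [--+] → (1.50182, 2.001, -0.0328)–(1.58124, 1.98287, -0.0328)  len=0.0815
  (v5,v14,v10) [+-+] → (1.50182, 2.001, -0.0328)–(-0.564394, 2.47257, -0.0328)  len=2.1193
  (v12,v17,v13) [++-] → (-0.645526, 0.871821, -0.0328)–(-0.2677, 1.1731, -0.0328)  len=0.4832
  (v13,v17,v18) [-+-] → (-0.645526, 0.871821, -0.0328)–(-1.0841, 0.5221, -0.0328)  len=0.5609
  (v14,v19,v10) [--+] → (-0.628094, 2.42177, -0.0328)–(-0.564394, 2.47257, -0.0328)  len=0.0815
  (v10,v19,v15) [+-+] → (-0.628094, 2.42177, -0.0328)–(-2.28503, 1.10036, -0.0328)  len=2.1193
  (v17,v22,v18) [++-] → (-1.0841, 0.0388495, -0.0328)–(-1.0841, 0.5221, -0.0328)  len=0.4833
  (v18,v22,v23) [-+-] → (-1.0841, 0.0388495, -0.0328)–(-1.0841, -0.5221, -0.0328)  len=0.5609
  (v19,v24,v15) [--+] → (-2.28503, 1.01889, -0.0328)–(-2.28503, 1.10036, -0.0328)  len=0.0815
  (v15,v24,v20) [+-+] → (-2.28503, 1.01889, -0.0328)–(-2.28503, -1.10036, -0.0328)  len=2.1193
  (v22,v27,v23) [++-] → (-0.706274, -0.823379, -0.0328)–(-1.0841, -0.5221, -0.0328)  len=0.4832
  (v23,v27,v28) [-+-] → (-0.706274, -0.823379, -0.0328)–(-0.2677, -1.1731, -0.0328)  len=0.5609
  (v24,v29,v20) [--+] → (-2.22133, -1.15116, -0.0328)–(-2.28503, -1.10036, -0.0328)  len=0.0815
  (v20,v29,v25) [+-+] → (-2.22133, -1.15116, -0.0328)–(-0.564394, -2.47257, -0.0328)  len=2.1193
  (v27,v32,v28) [++-] → (0.203379, -1.06555, -0.0328)–(-0.2677, -1.1731, -0.0328)  len=0.4832
  (v28,v32,v33) [-+-] → (0.203379, -1.06555, -0.0328)–(0.7502, -0.9407, -0.0328)  len=0.5609
  (v29,v34,v25) [--+] → (-0.484966, -2.45444, -0.0328)–(-0.564394, -2.47257, -0.0328)  len=0.0815
  (v25,v34,v30) [+-+] → (-0.484966, -2.45444, -0.0328)–(1.58124, -1.98287, -0.0328)  len=2.1193
  (v32,v2,v33) [++-] → (0.959846, -0.505349, -0.0328)–(0.7502, -0.9407, -0.0328)  len=0.4832
  (v33,v2,v3) [-+-] → (0.959846, -0.505349, -0.0328)–(1.2032, 0, -0.0328)  len=0.5609
  (v34,v4,v30) [--+] → (1.61659, -1.90946, -0.0328)–(1.58124, -1.98287, -0.0328)  len=0.0815
  (v30,v4,v0) [+-+] → (1.61659, -1.90946, -0.0328)–(2.53617, 0, -0.0328)  len=2.1194

Chained into 2 loop(s):
  loop 1: 14 segments, perimeter = 7.3089
  loop 2: 14 segments, perimeter = 15.4056
Total perimeter = 22.715


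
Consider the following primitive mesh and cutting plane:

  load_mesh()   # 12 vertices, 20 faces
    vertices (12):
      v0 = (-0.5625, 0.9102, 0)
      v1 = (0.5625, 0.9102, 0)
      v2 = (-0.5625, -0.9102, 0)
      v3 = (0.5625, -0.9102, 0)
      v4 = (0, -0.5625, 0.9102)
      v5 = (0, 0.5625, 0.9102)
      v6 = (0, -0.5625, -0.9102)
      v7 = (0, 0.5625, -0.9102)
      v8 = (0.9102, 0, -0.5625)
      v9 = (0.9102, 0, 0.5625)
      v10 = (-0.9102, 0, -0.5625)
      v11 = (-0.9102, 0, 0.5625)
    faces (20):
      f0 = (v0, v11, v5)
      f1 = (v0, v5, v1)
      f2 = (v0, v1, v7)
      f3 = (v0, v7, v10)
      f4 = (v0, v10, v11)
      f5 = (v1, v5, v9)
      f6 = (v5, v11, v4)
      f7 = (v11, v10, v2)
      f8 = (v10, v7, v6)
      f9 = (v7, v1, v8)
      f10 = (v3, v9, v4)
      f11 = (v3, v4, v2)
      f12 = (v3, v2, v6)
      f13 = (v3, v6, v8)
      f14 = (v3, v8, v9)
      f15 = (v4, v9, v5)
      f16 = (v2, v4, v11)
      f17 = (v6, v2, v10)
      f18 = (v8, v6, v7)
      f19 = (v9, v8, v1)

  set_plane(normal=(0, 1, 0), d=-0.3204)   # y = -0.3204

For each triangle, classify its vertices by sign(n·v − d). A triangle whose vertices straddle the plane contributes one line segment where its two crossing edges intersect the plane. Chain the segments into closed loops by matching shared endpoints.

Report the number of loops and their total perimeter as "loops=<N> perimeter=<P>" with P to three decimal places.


loops=1 perimeter=5.376

Straddling triangles (10 of 20):
  (v5,v11,v4) [++-] → (-0.39175, -0.3204, 0.76055)–(0, -0.3204, 0.9102)  len=0.4194
  (v11,v10,v2) [++-] → (-0.787806, -0.3204, -0.364494)–(-0.787806, -0.3204, 0.364494)  len=0.7290
  (v10,v7,v6) [++-] → (0, -0.3204, -0.9102)–(-0.39175, -0.3204, -0.76055)  len=0.4194
  (v3,v9,v4) [-+-] → (0.787806, -0.3204, 0.364494)–(0.39175, -0.3204, 0.76055)  len=0.5601
  (v3,v6,v8) [--+] → (0.39175, -0.3204, -0.76055)–(0.787806, -0.3204, -0.364494)  len=0.5601
  (v3,v8,v9) [-++] → (0.787806, -0.3204, -0.364494)–(0.787806, -0.3204, 0.364494)  len=0.7290
  (v4,v9,v5) [-++] → (0.39175, -0.3204, 0.76055)–(0, -0.3204, 0.9102)  len=0.4194
  (v2,v4,v11) [--+] → (-0.39175, -0.3204, 0.76055)–(-0.787806, -0.3204, 0.364494)  len=0.5601
  (v6,v2,v10) [--+] → (-0.787806, -0.3204, -0.364494)–(-0.39175, -0.3204, -0.76055)  len=0.5601
  (v8,v6,v7) [+-+] → (0.39175, -0.3204, -0.76055)–(0, -0.3204, -0.9102)  len=0.4194

Chained into 1 loop(s):
  loop 1: 10 segments, perimeter = 5.3758
Total perimeter = 5.376


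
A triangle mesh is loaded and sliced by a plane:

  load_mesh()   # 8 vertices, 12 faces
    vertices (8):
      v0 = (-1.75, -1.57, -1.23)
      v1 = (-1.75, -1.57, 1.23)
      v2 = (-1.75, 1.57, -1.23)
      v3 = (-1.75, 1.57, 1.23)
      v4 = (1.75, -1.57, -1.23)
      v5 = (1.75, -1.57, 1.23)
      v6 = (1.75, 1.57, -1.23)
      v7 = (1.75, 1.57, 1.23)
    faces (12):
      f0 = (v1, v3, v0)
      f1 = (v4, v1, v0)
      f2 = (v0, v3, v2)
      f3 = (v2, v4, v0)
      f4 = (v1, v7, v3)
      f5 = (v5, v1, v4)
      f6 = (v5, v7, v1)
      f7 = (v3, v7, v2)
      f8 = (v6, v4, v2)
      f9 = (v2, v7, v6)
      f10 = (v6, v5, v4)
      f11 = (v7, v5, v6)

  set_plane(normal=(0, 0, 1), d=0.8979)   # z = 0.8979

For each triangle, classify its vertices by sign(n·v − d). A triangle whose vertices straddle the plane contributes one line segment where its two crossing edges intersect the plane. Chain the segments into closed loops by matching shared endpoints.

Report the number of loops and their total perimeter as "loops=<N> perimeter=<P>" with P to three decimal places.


loops=1 perimeter=13.280

Straddling triangles (8 of 12):
  (v1,v3,v0) [++-] → (-1.75, 1.1461, 0.8979)–(-1.75, -1.57, 0.8979)  len=2.7161
  (v4,v1,v0) [-+-] → (-1.2775, -1.57, 0.8979)–(-1.75, -1.57, 0.8979)  len=0.4725
  (v0,v3,v2) [-+-] → (-1.75, 1.1461, 0.8979)–(-1.75, 1.57, 0.8979)  len=0.4239
  (v5,v1,v4) [++-] → (-1.2775, -1.57, 0.8979)–(1.75, -1.57, 0.8979)  len=3.0275
  (v3,v7,v2) [++-] → (1.2775, 1.57, 0.8979)–(-1.75, 1.57, 0.8979)  len=3.0275
  (v2,v7,v6) [-+-] → (1.2775, 1.57, 0.8979)–(1.75, 1.57, 0.8979)  len=0.4725
  (v6,v5,v4) [-+-] → (1.75, -1.1461, 0.8979)–(1.75, -1.57, 0.8979)  len=0.4239
  (v7,v5,v6) [++-] → (1.75, -1.1461, 0.8979)–(1.75, 1.57, 0.8979)  len=2.7161

Chained into 1 loop(s):
  loop 1: 8 segments, perimeter = 13.2800
Total perimeter = 13.280


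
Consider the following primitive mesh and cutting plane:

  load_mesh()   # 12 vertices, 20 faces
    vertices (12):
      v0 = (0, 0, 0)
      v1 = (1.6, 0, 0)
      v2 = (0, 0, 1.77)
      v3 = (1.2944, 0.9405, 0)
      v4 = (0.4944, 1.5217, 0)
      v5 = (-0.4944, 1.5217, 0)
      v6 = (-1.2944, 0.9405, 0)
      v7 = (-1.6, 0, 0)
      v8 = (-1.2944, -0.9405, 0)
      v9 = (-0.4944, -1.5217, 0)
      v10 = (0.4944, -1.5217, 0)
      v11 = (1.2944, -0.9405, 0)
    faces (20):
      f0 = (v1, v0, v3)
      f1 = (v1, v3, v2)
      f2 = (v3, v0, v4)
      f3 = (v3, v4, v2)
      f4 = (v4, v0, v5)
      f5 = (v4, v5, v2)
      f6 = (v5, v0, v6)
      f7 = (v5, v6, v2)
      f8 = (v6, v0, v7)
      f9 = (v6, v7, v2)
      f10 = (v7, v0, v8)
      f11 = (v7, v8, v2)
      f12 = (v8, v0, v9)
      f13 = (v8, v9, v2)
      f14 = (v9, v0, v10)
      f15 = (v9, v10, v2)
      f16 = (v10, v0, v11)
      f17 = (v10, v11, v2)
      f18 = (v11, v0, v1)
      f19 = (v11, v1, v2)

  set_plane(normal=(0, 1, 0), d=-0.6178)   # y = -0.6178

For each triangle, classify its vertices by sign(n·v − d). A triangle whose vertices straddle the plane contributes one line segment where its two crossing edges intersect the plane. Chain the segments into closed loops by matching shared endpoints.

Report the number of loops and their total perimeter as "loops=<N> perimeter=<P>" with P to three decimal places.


Straddling triangles (10 of 20):
  (v7,v0,v8) [++-] → (-0.850271, -0.6178, 0)–(-1.39926, -0.6178, 0)  len=0.5490
  (v7,v8,v2) [+-+] → (-1.39926, -0.6178, 0)–(-0.850271, -0.6178, 0.607314)  len=0.8187
  (v8,v0,v9) [-+-] → (-0.850271, -0.6178, 0)–(-0.200723, -0.6178, 0)  len=0.6495
  (v8,v9,v2) [--+] → (-0.200723, -0.6178, 1.05139)–(-0.850271, -0.6178, 0.607314)  len=0.7868
  (v9,v0,v10) [-+-] → (-0.200723, -0.6178, 0)–(0.200723, -0.6178, 0)  len=0.4014
  (v9,v10,v2) [--+] → (0.200723, -0.6178, 1.05139)–(-0.200723, -0.6178, 1.05139)  len=0.4014
  (v10,v0,v11) [-+-] → (0.200723, -0.6178, 0)–(0.850271, -0.6178, 0)  len=0.6495
  (v10,v11,v2) [--+] → (0.850271, -0.6178, 0.607314)–(0.200723, -0.6178, 1.05139)  len=0.7868
  (v11,v0,v1) [-++] → (0.850271, -0.6178, 0)–(1.39926, -0.6178, 0)  len=0.5490
  (v11,v1,v2) [-++] → (1.39926, -0.6178, 0)–(0.850271, -0.6178, 0.607314)  len=0.8187

Chained into 1 loop(s):
  loop 1: 10 segments, perimeter = 6.4110
Total perimeter = 6.411

loops=1 perimeter=6.411


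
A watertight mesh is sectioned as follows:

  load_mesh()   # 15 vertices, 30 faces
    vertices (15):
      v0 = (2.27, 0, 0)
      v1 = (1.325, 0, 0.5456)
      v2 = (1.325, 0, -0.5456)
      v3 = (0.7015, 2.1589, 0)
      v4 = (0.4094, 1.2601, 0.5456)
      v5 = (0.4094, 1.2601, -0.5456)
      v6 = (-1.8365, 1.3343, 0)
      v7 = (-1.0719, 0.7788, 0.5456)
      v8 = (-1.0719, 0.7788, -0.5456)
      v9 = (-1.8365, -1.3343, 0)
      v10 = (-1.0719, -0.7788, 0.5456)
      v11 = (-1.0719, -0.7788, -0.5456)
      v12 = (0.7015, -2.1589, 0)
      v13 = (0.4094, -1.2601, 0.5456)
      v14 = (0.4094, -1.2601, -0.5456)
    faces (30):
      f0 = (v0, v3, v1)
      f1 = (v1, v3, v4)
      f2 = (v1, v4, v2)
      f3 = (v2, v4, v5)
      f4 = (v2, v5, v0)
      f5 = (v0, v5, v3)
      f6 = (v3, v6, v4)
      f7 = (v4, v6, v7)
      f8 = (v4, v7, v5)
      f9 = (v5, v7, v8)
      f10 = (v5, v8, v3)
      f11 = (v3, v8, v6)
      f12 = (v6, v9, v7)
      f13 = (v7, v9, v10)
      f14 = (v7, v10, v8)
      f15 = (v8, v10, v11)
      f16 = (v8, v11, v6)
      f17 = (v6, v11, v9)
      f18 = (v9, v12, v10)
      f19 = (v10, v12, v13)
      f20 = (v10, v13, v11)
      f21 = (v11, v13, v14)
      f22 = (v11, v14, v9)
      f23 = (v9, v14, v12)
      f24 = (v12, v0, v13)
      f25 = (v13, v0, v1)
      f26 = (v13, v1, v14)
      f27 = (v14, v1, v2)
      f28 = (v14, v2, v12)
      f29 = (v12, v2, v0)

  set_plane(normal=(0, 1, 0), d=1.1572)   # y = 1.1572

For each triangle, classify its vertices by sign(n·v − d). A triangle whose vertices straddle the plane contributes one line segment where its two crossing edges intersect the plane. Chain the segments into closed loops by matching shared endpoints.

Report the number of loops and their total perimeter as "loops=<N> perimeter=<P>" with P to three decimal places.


Straddling triangles (14 of 30):
  (v0,v3,v1) [-+-] → (1.42926, 1.1572, 0)–(0.990795, 1.1572, 0.253151)  len=0.5063
  (v1,v3,v4) [-++] → (0.990795, 1.1572, 0.253151)–(0.484168, 1.1572, 0.5456)  len=0.5850
  (v1,v4,v2) [-+-] → (0.484168, 1.1572, 0.5456)–(0.484168, 1.1572, 0.456492)  len=0.0891
  (v2,v4,v5) [-++] → (0.484168, 1.1572, 0.456492)–(0.484168, 1.1572, -0.5456)  len=1.0021
  (v2,v5,v0) [-+-] → (0.484168, 1.1572, -0.5456)–(0.561337, 1.1572, -0.501046)  len=0.0891
  (v0,v5,v3) [-++] → (0.561337, 1.1572, -0.501046)–(1.42926, 1.1572, 0)  len=1.0022
  (v4,v6,v7) [++-] → (-1.59274, 1.1572, 0.173944)–(0.092704, 1.1572, 0.5456)  len=1.7259
  (v4,v7,v5) [+-+] → (0.092704, 1.1572, 0.5456)–(0.092704, 1.1572, -0.312306)  len=0.8579
  (v5,v7,v8) [+--] → (0.092704, 1.1572, -0.312306)–(0.092704, 1.1572, -0.5456)  len=0.2333
  (v5,v8,v3) [+-+] → (0.092704, 1.1572, -0.5456)–(-0.585664, 1.1572, -0.396006)  len=0.6947
  (v3,v8,v6) [+-+] → (-0.585664, 1.1572, -0.396006)–(-1.59274, 1.1572, -0.173944)  len=1.0313
  (v6,v9,v7) [+--] → (-1.8365, 1.1572, 0)–(-1.59274, 1.1572, 0.173944)  len=0.2995
  (v8,v11,v6) [--+] → (-1.77242, 1.1572, -0.045727)–(-1.59274, 1.1572, -0.173944)  len=0.2207
  (v6,v11,v9) [+--] → (-1.77242, 1.1572, -0.045727)–(-1.8365, 1.1572, 0)  len=0.0787

Chained into 2 loop(s):
  loop 1: 6 segments, perimeter = 3.2738
  loop 2: 8 segments, perimeter = 5.1420
Total perimeter = 8.416

loops=2 perimeter=8.416


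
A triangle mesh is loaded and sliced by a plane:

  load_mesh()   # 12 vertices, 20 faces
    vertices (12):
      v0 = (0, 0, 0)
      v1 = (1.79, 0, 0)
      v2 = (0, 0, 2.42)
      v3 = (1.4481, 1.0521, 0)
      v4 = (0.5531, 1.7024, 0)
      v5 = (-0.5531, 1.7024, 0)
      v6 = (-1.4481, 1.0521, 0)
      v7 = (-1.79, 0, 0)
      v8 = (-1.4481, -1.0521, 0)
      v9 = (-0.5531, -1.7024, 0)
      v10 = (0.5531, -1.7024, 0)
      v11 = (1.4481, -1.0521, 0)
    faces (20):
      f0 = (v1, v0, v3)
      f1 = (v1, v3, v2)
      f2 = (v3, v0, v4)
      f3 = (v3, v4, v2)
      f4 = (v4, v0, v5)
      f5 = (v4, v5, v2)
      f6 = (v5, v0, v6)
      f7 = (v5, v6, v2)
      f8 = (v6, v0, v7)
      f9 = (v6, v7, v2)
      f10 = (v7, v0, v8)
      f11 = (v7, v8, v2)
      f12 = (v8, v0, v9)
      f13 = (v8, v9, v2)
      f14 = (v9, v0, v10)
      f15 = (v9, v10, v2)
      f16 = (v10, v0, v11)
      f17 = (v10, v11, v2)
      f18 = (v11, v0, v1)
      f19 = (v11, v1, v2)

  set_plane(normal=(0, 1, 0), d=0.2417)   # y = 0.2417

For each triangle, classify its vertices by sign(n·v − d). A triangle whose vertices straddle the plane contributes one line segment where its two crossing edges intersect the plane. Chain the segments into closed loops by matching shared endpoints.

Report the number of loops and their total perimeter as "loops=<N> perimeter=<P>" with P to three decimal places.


loops=1 perimeter=8.879

Straddling triangles (10 of 20):
  (v1,v0,v3) [--+] → (0.332673, 0.2417, 0)–(1.71145, 0.2417, 0)  len=1.3788
  (v1,v3,v2) [-+-] → (1.71145, 0.2417, 0)–(0.332673, 0.2417, 1.86405)  len=2.3186
  (v3,v0,v4) [+-+] → (0.332673, 0.2417, 0)–(0.0785269, 0.2417, 0)  len=0.2541
  (v3,v4,v2) [++-] → (0.0785269, 0.2417, 2.07642)–(0.332673, 0.2417, 1.86405)  len=0.3312
  (v4,v0,v5) [+-+] → (0.0785269, 0.2417, 0)–(-0.0785269, 0.2417, 0)  len=0.1571
  (v4,v5,v2) [++-] → (-0.0785269, 0.2417, 2.07642)–(0.0785269, 0.2417, 2.07642)  len=0.1571
  (v5,v0,v6) [+-+] → (-0.0785269, 0.2417, 0)–(-0.332673, 0.2417, 0)  len=0.2541
  (v5,v6,v2) [++-] → (-0.332673, 0.2417, 1.86405)–(-0.0785269, 0.2417, 2.07642)  len=0.3312
  (v6,v0,v7) [+--] → (-0.332673, 0.2417, 0)–(-1.71145, 0.2417, 0)  len=1.3788
  (v6,v7,v2) [+--] → (-1.71145, 0.2417, 0)–(-0.332673, 0.2417, 1.86405)  len=2.3186

Chained into 1 loop(s):
  loop 1: 10 segments, perimeter = 8.8795
Total perimeter = 8.879
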